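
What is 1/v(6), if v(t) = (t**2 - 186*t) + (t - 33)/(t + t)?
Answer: -4/4329 ≈ -0.00092400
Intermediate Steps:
v(t) = t**2 - 186*t + (-33 + t)/(2*t) (v(t) = (t**2 - 186*t) + (-33 + t)/((2*t)) = (t**2 - 186*t) + (-33 + t)*(1/(2*t)) = (t**2 - 186*t) + (-33 + t)/(2*t) = t**2 - 186*t + (-33 + t)/(2*t))
1/v(6) = 1/(1/2 + 6**2 - 186*6 - 33/2/6) = 1/(1/2 + 36 - 1116 - 33/2*1/6) = 1/(1/2 + 36 - 1116 - 11/4) = 1/(-4329/4) = -4/4329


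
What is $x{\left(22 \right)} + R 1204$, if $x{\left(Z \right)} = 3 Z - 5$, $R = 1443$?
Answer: $1737433$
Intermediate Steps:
$x{\left(Z \right)} = -5 + 3 Z$
$x{\left(22 \right)} + R 1204 = \left(-5 + 3 \cdot 22\right) + 1443 \cdot 1204 = \left(-5 + 66\right) + 1737372 = 61 + 1737372 = 1737433$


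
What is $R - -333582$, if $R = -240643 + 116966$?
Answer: $209905$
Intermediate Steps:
$R = -123677$
$R - -333582 = -123677 - -333582 = -123677 + 333582 = 209905$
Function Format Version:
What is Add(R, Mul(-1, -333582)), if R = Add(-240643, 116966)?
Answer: 209905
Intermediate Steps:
R = -123677
Add(R, Mul(-1, -333582)) = Add(-123677, Mul(-1, -333582)) = Add(-123677, 333582) = 209905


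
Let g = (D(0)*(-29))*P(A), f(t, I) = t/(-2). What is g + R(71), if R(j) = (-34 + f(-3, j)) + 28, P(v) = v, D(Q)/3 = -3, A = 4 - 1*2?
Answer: 1035/2 ≈ 517.50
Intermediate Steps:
A = 2 (A = 4 - 2 = 2)
D(Q) = -9 (D(Q) = 3*(-3) = -9)
f(t, I) = -t/2 (f(t, I) = t*(-1/2) = -t/2)
R(j) = -9/2 (R(j) = (-34 - 1/2*(-3)) + 28 = (-34 + 3/2) + 28 = -65/2 + 28 = -9/2)
g = 522 (g = -9*(-29)*2 = 261*2 = 522)
g + R(71) = 522 - 9/2 = 1035/2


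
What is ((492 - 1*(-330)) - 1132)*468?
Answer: -145080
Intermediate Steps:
((492 - 1*(-330)) - 1132)*468 = ((492 + 330) - 1132)*468 = (822 - 1132)*468 = -310*468 = -145080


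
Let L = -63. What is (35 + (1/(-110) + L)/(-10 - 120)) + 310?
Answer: 4940431/14300 ≈ 345.48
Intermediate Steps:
(35 + (1/(-110) + L)/(-10 - 120)) + 310 = (35 + (1/(-110) - 63)/(-10 - 120)) + 310 = (35 + (-1/110 - 63)/(-130)) + 310 = (35 - 6931/110*(-1/130)) + 310 = (35 + 6931/14300) + 310 = 507431/14300 + 310 = 4940431/14300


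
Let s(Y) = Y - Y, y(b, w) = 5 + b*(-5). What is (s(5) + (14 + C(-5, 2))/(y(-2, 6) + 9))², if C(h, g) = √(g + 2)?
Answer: 4/9 ≈ 0.44444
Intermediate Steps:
C(h, g) = √(2 + g)
y(b, w) = 5 - 5*b
s(Y) = 0
(s(5) + (14 + C(-5, 2))/(y(-2, 6) + 9))² = (0 + (14 + √(2 + 2))/((5 - 5*(-2)) + 9))² = (0 + (14 + √4)/((5 + 10) + 9))² = (0 + (14 + 2)/(15 + 9))² = (0 + 16/24)² = (0 + 16*(1/24))² = (0 + ⅔)² = (⅔)² = 4/9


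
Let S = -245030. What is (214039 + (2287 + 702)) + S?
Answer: -28002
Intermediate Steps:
(214039 + (2287 + 702)) + S = (214039 + (2287 + 702)) - 245030 = (214039 + 2989) - 245030 = 217028 - 245030 = -28002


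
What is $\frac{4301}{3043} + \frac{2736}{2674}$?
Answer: $\frac{583133}{239323} \approx 2.4366$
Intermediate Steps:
$\frac{4301}{3043} + \frac{2736}{2674} = 4301 \cdot \frac{1}{3043} + 2736 \cdot \frac{1}{2674} = \frac{253}{179} + \frac{1368}{1337} = \frac{583133}{239323}$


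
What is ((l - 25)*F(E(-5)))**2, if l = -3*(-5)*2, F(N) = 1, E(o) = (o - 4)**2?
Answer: 25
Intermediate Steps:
E(o) = (-4 + o)**2
l = 30 (l = 15*2 = 30)
((l - 25)*F(E(-5)))**2 = ((30 - 25)*1)**2 = (5*1)**2 = 5**2 = 25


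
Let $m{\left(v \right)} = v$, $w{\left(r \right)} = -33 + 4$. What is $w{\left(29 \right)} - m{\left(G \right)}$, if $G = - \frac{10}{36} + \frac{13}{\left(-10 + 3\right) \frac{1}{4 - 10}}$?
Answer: $- \frac{5023}{126} \approx -39.865$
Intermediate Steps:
$w{\left(r \right)} = -29$
$G = \frac{1369}{126}$ ($G = \left(-10\right) \frac{1}{36} + \frac{13}{\left(-7\right) \frac{1}{-6}} = - \frac{5}{18} + \frac{13}{\left(-7\right) \left(- \frac{1}{6}\right)} = - \frac{5}{18} + \frac{13}{\frac{7}{6}} = - \frac{5}{18} + 13 \cdot \frac{6}{7} = - \frac{5}{18} + \frac{78}{7} = \frac{1369}{126} \approx 10.865$)
$w{\left(29 \right)} - m{\left(G \right)} = -29 - \frac{1369}{126} = - \frac{5023}{126}$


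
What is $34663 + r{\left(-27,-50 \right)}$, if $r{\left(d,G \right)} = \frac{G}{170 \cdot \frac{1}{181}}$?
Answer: $\frac{588366}{17} \approx 34610.0$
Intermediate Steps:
$r{\left(d,G \right)} = \frac{181 G}{170}$ ($r{\left(d,G \right)} = \frac{G}{170 \cdot \frac{1}{181}} = \frac{G}{\frac{170}{181}} = G \frac{181}{170} = \frac{181 G}{170}$)
$34663 + r{\left(-27,-50 \right)} = 34663 + \frac{181}{170} \left(-50\right) = 34663 - \frac{905}{17} = \frac{588366}{17}$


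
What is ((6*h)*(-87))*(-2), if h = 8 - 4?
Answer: 4176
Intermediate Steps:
h = 4
((6*h)*(-87))*(-2) = ((6*4)*(-87))*(-2) = (24*(-87))*(-2) = -2088*(-2) = 4176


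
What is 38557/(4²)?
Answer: 38557/16 ≈ 2409.8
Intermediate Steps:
38557/(4²) = 38557/16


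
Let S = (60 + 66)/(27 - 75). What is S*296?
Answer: -777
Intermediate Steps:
S = -21/8 (S = 126/(-48) = 126*(-1/48) = -21/8 ≈ -2.6250)
S*296 = -21/8*296 = -777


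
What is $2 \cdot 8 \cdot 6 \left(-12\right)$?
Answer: $-1152$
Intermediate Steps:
$2 \cdot 8 \cdot 6 \left(-12\right) = 2 \cdot 48 \left(-12\right) = 96 \left(-12\right) = -1152$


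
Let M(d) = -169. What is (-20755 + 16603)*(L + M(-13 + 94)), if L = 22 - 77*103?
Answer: 33539856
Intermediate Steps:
L = -7909 (L = 22 - 7931 = -7909)
(-20755 + 16603)*(L + M(-13 + 94)) = (-20755 + 16603)*(-7909 - 169) = -4152*(-8078) = 33539856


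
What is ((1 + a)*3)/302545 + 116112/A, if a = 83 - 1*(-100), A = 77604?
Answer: 2930995204/1956558515 ≈ 1.4980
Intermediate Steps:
a = 183 (a = 83 + 100 = 183)
((1 + a)*3)/302545 + 116112/A = ((1 + 183)*3)/302545 + 116112/77604 = (184*3)*(1/302545) + 116112*(1/77604) = 552*(1/302545) + 9676/6467 = 552/302545 + 9676/6467 = 2930995204/1956558515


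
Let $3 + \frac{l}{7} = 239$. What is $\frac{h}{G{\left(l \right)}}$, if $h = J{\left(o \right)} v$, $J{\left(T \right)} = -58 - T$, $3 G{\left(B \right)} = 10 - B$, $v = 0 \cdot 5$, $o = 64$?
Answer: $0$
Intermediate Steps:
$l = 1652$ ($l = -21 + 7 \cdot 239 = -21 + 1673 = 1652$)
$v = 0$
$G{\left(B \right)} = \frac{10}{3} - \frac{B}{3}$ ($G{\left(B \right)} = \frac{10 - B}{3} = \frac{10}{3} - \frac{B}{3}$)
$h = 0$ ($h = \left(-58 - 64\right) 0 = \left(-122\right) 0 = 0$)
$\frac{h}{G{\left(l \right)}} = \frac{0}{\frac{10}{3} - \frac{1652}{3}} = \frac{0}{- \frac{1642}{3}} = 0 \left(- \frac{3}{1642}\right) = 0$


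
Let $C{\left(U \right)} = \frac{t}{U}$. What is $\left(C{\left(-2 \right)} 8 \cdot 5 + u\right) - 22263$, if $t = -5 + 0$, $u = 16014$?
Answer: $-6149$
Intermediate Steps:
$t = -5$
$C{\left(U \right)} = - \frac{5}{U}$
$\left(C{\left(-2 \right)} 8 \cdot 5 + u\right) - 22263 = \left(- \frac{5}{-2} \cdot 8 \cdot 5 + 16014\right) - 22263 = \left(\left(-5\right) \left(- \frac{1}{2}\right) 8 \cdot 5 + 16014\right) - 22263 = \left(\frac{5}{2} \cdot 8 \cdot 5 + 16014\right) - 22263 = \left(20 \cdot 5 + 16014\right) - 22263 = \left(100 + 16014\right) - 22263 = 16114 - 22263 = -6149$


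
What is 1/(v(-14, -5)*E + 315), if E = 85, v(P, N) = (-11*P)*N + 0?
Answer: -1/65135 ≈ -1.5353e-5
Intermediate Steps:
v(P, N) = -11*N*P (v(P, N) = -11*N*P + 0 = -11*N*P)
1/(v(-14, -5)*E + 315) = 1/(-11*(-5)*(-14)*85 + 315) = 1/(-770*85 + 315) = 1/(-65450 + 315) = 1/(-65135) = -1/65135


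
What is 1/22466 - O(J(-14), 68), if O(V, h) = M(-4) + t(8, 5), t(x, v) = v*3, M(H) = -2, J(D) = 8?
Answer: -292057/22466 ≈ -13.000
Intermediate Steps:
t(x, v) = 3*v
O(V, h) = 13 (O(V, h) = -2 + 3*5 = -2 + 15 = 13)
1/22466 - O(J(-14), 68) = 1/22466 - 1*13 = 1/22466 - 13 = -292057/22466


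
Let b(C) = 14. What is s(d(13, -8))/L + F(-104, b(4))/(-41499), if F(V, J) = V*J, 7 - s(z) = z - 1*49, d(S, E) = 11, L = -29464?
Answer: 1414901/42162984 ≈ 0.033558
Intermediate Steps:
s(z) = 56 - z (s(z) = 7 - (z - 1*49) = 7 - (z - 49) = 7 - (-49 + z) = 7 + (49 - z) = 56 - z)
F(V, J) = J*V
s(d(13, -8))/L + F(-104, b(4))/(-41499) = (56 - 1*11)/(-29464) + (14*(-104))/(-41499) = (56 - 11)*(-1/29464) - 1456*(-1/41499) = 45*(-1/29464) + 1456/41499 = -45/29464 + 1456/41499 = 1414901/42162984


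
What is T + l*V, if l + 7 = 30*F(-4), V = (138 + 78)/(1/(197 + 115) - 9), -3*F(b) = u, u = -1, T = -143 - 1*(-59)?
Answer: -437964/2807 ≈ -156.03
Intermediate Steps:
T = -84 (T = -143 + 59 = -84)
F(b) = ⅓ (F(b) = -⅓*(-1) = ⅓)
V = -67392/2807 (V = 216/(1/312 - 9) = 216/(-2807/312) = 216*(-312/2807) = -67392/2807 ≈ -24.009)
l = 3 (l = -7 + 30*(⅓) = -7 + 10 = 3)
T + l*V = -84 + 3*(-67392/2807) = -84 - 202176/2807 = -437964/2807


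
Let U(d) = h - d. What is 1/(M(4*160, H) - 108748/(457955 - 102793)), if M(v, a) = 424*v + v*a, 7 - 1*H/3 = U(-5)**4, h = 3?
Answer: -177581/1345978795494 ≈ -1.3193e-7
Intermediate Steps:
U(d) = 3 - d
H = -12267 (H = 21 - 3*(3 - 1*(-5))**4 = 21 - 3*(3 + 5)**4 = 21 - 3*8**4 = 21 - 3*4096 = 21 - 12288 = -12267)
M(v, a) = 424*v + a*v
1/(M(4*160, H) - 108748/(457955 - 102793)) = 1/((4*160)*(424 - 12267) - 108748/(457955 - 102793)) = 1/(640*(-11843) - 108748/355162) = 1/(-7579520 - 108748*1/355162) = 1/(-7579520 - 54374/177581) = 1/(-1345978795494/177581) = -177581/1345978795494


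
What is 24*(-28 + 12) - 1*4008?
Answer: -4392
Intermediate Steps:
24*(-28 + 12) - 1*4008 = 24*(-16) - 4008 = -384 - 4008 = -4392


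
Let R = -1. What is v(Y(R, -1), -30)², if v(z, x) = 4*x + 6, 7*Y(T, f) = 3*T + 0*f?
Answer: 12996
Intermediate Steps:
Y(T, f) = 3*T/7 (Y(T, f) = (3*T + 0*f)/7 = (3*T + 0)/7 = (3*T)/7 = 3*T/7)
v(z, x) = 6 + 4*x
v(Y(R, -1), -30)² = (6 + 4*(-30))² = (6 - 120)² = (-114)² = 12996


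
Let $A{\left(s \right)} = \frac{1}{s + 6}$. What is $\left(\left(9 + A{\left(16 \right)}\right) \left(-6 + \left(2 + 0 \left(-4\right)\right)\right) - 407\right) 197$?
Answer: $- \frac{960375}{11} \approx -87307.0$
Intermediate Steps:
$A{\left(s \right)} = \frac{1}{6 + s}$
$\left(\left(9 + A{\left(16 \right)}\right) \left(-6 + \left(2 + 0 \left(-4\right)\right)\right) - 407\right) 197 = \left(\left(9 + \frac{1}{6 + 16}\right) \left(-6 + \left(2 + 0 \left(-4\right)\right)\right) - 407\right) 197 = \left(\left(9 + \frac{1}{22}\right) \left(-6 + \left(2 + 0\right)\right) - 407\right) 197 = \left(\left(9 + \frac{1}{22}\right) \left(-6 + 2\right) - 407\right) 197 = \left(\frac{199}{22} \left(-4\right) - 407\right) 197 = \left(- \frac{398}{11} - 407\right) 197 = \left(- \frac{4875}{11}\right) 197 = - \frac{960375}{11}$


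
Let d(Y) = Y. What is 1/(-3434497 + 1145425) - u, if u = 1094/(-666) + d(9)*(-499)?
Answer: 1141522055089/254086992 ≈ 4492.6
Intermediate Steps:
u = -1496050/333 (u = 1094/(-666) + 9*(-499) = 1094*(-1/666) - 4491 = -547/333 - 4491 = -1496050/333 ≈ -4492.6)
1/(-3434497 + 1145425) - u = 1/(-3434497 + 1145425) - 1*(-1496050/333) = 1/(-2289072) + 1496050/333 = -1/2289072 + 1496050/333 = 1141522055089/254086992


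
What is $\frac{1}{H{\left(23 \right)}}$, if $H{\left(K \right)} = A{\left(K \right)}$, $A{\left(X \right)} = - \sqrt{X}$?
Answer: $- \frac{\sqrt{23}}{23} \approx -0.20851$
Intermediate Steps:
$H{\left(K \right)} = - \sqrt{K}$
$\frac{1}{H{\left(23 \right)}} = \frac{1}{\left(-1\right) \sqrt{23}} = - \frac{\sqrt{23}}{23}$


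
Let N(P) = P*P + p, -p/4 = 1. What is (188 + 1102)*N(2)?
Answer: 0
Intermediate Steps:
p = -4 (p = -4*1 = -4)
N(P) = -4 + P**2 (N(P) = P*P - 4 = P**2 - 4 = -4 + P**2)
(188 + 1102)*N(2) = (188 + 1102)*(-4 + 2**2) = 1290*(-4 + 4) = 1290*0 = 0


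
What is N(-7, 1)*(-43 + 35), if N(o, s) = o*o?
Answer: -392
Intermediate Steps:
N(o, s) = o²
N(-7, 1)*(-43 + 35) = (-7)²*(-43 + 35) = 49*(-8) = -392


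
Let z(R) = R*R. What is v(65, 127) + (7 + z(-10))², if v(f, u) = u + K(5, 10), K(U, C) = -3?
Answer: 11573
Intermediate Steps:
z(R) = R²
v(f, u) = -3 + u (v(f, u) = u - 3 = -3 + u)
v(65, 127) + (7 + z(-10))² = (-3 + 127) + (7 + (-10)²)² = 124 + (7 + 100)² = 124 + 107² = 124 + 11449 = 11573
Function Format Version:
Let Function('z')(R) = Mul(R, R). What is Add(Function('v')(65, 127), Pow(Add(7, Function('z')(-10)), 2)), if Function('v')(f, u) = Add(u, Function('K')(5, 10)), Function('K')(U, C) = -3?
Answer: 11573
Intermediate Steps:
Function('z')(R) = Pow(R, 2)
Function('v')(f, u) = Add(-3, u) (Function('v')(f, u) = Add(u, -3) = Add(-3, u))
Add(Function('v')(65, 127), Pow(Add(7, Function('z')(-10)), 2)) = Add(Add(-3, 127), Pow(Add(7, Pow(-10, 2)), 2)) = Add(124, Pow(Add(7, 100), 2)) = Add(124, Pow(107, 2)) = Add(124, 11449) = 11573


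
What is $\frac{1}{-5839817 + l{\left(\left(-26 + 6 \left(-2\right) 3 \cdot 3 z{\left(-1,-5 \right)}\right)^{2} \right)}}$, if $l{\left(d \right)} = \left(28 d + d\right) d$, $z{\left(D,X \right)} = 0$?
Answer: $\frac{1}{7412487} \approx 1.3491 \cdot 10^{-7}$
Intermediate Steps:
$l{\left(d \right)} = 29 d^{2}$ ($l{\left(d \right)} = 29 d d = 29 d^{2}$)
$\frac{1}{-5839817 + l{\left(\left(-26 + 6 \left(-2\right) 3 \cdot 3 z{\left(-1,-5 \right)}\right)^{2} \right)}} = \frac{1}{-5839817 + 29 \left(\left(-26 + 6 \left(-2\right) 3 \cdot 3 \cdot 0\right)^{2}\right)^{2}} = \frac{1}{-5839817 + 29 \left(\left(-26 + 6 \left(\left(-6\right) 3\right) 0\right)^{2}\right)^{2}} = \frac{1}{-5839817 + 29 \left(\left(-26 + 6 \left(-18\right) 0\right)^{2}\right)^{2}} = \frac{1}{-5839817 + 29 \left(\left(-26 - 0\right)^{2}\right)^{2}} = \frac{1}{-5839817 + 29 \left(\left(-26 + 0\right)^{2}\right)^{2}} = \frac{1}{-5839817 + 29 \left(\left(-26\right)^{2}\right)^{2}} = \frac{1}{-5839817 + 29 \cdot 676^{2}} = \frac{1}{-5839817 + 29 \cdot 456976} = \frac{1}{-5839817 + 13252304} = \frac{1}{7412487}$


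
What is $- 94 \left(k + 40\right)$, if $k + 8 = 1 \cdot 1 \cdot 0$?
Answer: $-3008$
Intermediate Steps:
$k = -8$ ($k = -8 + 1 \cdot 1 \cdot 0 = -8 + 1 \cdot 0 = -8 + 0 = -8$)
$- 94 \left(k + 40\right) = - 94 \left(-8 + 40\right) = \left(-94\right) 32 = -3008$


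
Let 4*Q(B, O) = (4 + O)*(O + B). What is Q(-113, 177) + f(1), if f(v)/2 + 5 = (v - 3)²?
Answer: 2894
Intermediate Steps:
f(v) = -10 + 2*(-3 + v)² (f(v) = -10 + 2*(v - 3)² = -10 + 2*(-3 + v)²)
Q(B, O) = (4 + O)*(B + O)/4 (Q(B, O) = ((4 + O)*(O + B))/4 = ((4 + O)*(B + O))/4 = (4 + O)*(B + O)/4)
Q(-113, 177) + f(1) = (-113 + 177 + (¼)*177² + (¼)*(-113)*177) + (-10 + 2*(-3 + 1)²) = (-113 + 177 + (¼)*31329 - 20001/4) + (-10 + 2*(-2)²) = (-113 + 177 + 31329/4 - 20001/4) + (-10 + 2*4) = 2896 + (-10 + 8) = 2896 - 2 = 2894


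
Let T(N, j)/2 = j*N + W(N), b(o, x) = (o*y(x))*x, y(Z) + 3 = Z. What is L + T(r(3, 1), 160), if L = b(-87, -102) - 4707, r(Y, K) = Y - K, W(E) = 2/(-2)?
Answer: -935839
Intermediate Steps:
y(Z) = -3 + Z
W(E) = -1 (W(E) = 2*(-1/2) = -1)
b(o, x) = o*x*(-3 + x) (b(o, x) = (o*(-3 + x))*x = o*x*(-3 + x))
T(N, j) = -2 + 2*N*j (T(N, j) = 2*(j*N - 1) = 2*(N*j - 1) = 2*(-1 + N*j) = -2 + 2*N*j)
L = -936477 (L = -87*(-102)*(-3 - 102) - 4707 = -87*(-102)*(-105) - 4707 = -931770 - 4707 = -936477)
L + T(r(3, 1), 160) = -936477 + (-2 + 2*(3 - 1*1)*160) = -936477 + (-2 + 2*(3 - 1)*160) = -936477 + (-2 + 2*2*160) = -936477 + (-2 + 640) = -936477 + 638 = -935839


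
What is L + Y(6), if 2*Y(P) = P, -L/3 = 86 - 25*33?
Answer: 2220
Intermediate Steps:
L = 2217 (L = -3*(86 - 25*33) = -3*(86 - 825) = -3*(-739) = 2217)
Y(P) = P/2
L + Y(6) = 2217 + (1/2)*6 = 2217 + 3 = 2220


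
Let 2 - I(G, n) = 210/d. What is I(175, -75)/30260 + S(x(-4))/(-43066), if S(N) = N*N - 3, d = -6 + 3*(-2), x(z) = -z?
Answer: 446407/1303177160 ≈ 0.00034255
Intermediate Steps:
d = -12 (d = -6 - 6 = -12)
I(G, n) = 39/2 (I(G, n) = 2 - 210/(-12) = 2 - 210*(-1)/12 = 2 - 1*(-35/2) = 2 + 35/2 = 39/2)
S(N) = -3 + N² (S(N) = N² - 3 = -3 + N²)
I(175, -75)/30260 + S(x(-4))/(-43066) = (39/2)/30260 + (-3 + (-1*(-4))²)/(-43066) = (39/2)*(1/30260) + (-3 + 4²)*(-1/43066) = 39/60520 + (-3 + 16)*(-1/43066) = 39/60520 + 13*(-1/43066) = 39/60520 - 13/43066 = 446407/1303177160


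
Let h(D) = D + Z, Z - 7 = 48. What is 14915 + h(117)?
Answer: 15087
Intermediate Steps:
Z = 55 (Z = 7 + 48 = 55)
h(D) = 55 + D (h(D) = D + 55 = 55 + D)
14915 + h(117) = 14915 + (55 + 117) = 14915 + 172 = 15087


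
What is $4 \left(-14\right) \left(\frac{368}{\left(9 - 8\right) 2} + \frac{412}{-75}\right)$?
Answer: $- \frac{749728}{75} \approx -9996.4$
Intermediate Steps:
$4 \left(-14\right) \left(\frac{368}{\left(9 - 8\right) 2} + \frac{412}{-75}\right) = - 56 \left(\frac{368}{1 \cdot 2} + 412 \left(- \frac{1}{75}\right)\right) = - 56 \left(\frac{368}{2} - \frac{412}{75}\right) = - 56 \left(368 \cdot \frac{1}{2} - \frac{412}{75}\right) = - 56 \left(184 - \frac{412}{75}\right) = \left(-56\right) \frac{13388}{75} = - \frac{749728}{75}$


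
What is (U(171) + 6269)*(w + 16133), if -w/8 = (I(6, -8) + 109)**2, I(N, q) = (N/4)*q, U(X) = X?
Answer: -380855160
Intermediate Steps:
I(N, q) = N*q/4 (I(N, q) = (N*(1/4))*q = (N/4)*q = N*q/4)
w = -75272 (w = -8*((1/4)*6*(-8) + 109)**2 = -8*(-12 + 109)**2 = -8*97**2 = -8*9409 = -75272)
(U(171) + 6269)*(w + 16133) = (171 + 6269)*(-75272 + 16133) = 6440*(-59139) = -380855160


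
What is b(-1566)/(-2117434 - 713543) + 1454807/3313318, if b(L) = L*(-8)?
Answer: 151000589205/347404705618 ≈ 0.43465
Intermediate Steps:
b(L) = -8*L
b(-1566)/(-2117434 - 713543) + 1454807/3313318 = (-8*(-1566))/(-2117434 - 713543) + 1454807/3313318 = 12528/(-2830977) + 1454807*(1/3313318) = 12528*(-1/2830977) + 1454807/3313318 = -464/104851 + 1454807/3313318 = 151000589205/347404705618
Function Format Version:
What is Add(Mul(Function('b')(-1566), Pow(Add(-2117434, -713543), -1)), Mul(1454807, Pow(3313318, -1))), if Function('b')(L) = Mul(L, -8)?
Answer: Rational(151000589205, 347404705618) ≈ 0.43465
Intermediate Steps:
Function('b')(L) = Mul(-8, L)
Add(Mul(Function('b')(-1566), Pow(Add(-2117434, -713543), -1)), Mul(1454807, Pow(3313318, -1))) = Add(Mul(Mul(-8, -1566), Pow(Add(-2117434, -713543), -1)), Mul(1454807, Pow(3313318, -1))) = Add(Mul(12528, Pow(-2830977, -1)), Mul(1454807, Rational(1, 3313318))) = Add(Mul(12528, Rational(-1, 2830977)), Rational(1454807, 3313318)) = Add(Rational(-464, 104851), Rational(1454807, 3313318)) = Rational(151000589205, 347404705618)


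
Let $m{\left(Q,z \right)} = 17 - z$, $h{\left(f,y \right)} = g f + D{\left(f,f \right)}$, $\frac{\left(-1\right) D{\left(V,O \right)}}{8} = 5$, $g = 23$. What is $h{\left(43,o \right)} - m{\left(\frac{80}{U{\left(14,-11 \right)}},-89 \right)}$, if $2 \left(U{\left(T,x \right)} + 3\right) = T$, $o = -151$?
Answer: $843$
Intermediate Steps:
$U{\left(T,x \right)} = -3 + \frac{T}{2}$
$D{\left(V,O \right)} = -40$ ($D{\left(V,O \right)} = \left(-8\right) 5 = -40$)
$h{\left(f,y \right)} = -40 + 23 f$ ($h{\left(f,y \right)} = 23 f - 40 = -40 + 23 f$)
$h{\left(43,o \right)} - m{\left(\frac{80}{U{\left(14,-11 \right)}},-89 \right)} = \left(-40 + 23 \cdot 43\right) - \left(17 - -89\right) = \left(-40 + 989\right) - \left(17 + 89\right) = 949 - 106 = 843$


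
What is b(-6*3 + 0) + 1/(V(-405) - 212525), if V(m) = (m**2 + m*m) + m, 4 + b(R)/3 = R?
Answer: -7597919/115120 ≈ -66.000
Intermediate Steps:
b(R) = -12 + 3*R
V(m) = m + 2*m**2 (V(m) = (m**2 + m**2) + m = 2*m**2 + m = m + 2*m**2)
b(-6*3 + 0) + 1/(V(-405) - 212525) = (-12 + 3*(-6*3 + 0)) + 1/(-405*(1 + 2*(-405)) - 212525) = (-12 + 3*(-18 + 0)) + 1/(-405*(1 - 810) - 212525) = (-12 + 3*(-18)) + 1/(-405*(-809) - 212525) = (-12 - 54) + 1/(327645 - 212525) = -66 + 1/115120 = -7597919/115120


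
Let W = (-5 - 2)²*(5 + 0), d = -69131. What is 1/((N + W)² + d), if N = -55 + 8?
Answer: -1/29927 ≈ -3.3415e-5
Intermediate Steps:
N = -47
W = 245 (W = (-7)²*5 = 49*5 = 245)
1/((N + W)² + d) = 1/((-47 + 245)² - 69131) = 1/(198² - 69131) = 1/(39204 - 69131) = 1/(-29927) = -1/29927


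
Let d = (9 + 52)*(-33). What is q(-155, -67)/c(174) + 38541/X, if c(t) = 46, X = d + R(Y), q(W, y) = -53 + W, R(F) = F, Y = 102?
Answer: -361729/14651 ≈ -24.690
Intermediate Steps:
d = -2013 (d = 61*(-33) = -2013)
X = -1911 (X = -2013 + 102 = -1911)
q(-155, -67)/c(174) + 38541/X = (-53 - 155)/46 + 38541/(-1911) = -208*1/46 + 38541*(-1/1911) = -104/23 - 12847/637 = -361729/14651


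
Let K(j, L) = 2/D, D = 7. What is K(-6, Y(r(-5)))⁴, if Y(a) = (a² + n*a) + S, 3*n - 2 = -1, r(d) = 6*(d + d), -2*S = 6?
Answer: 16/2401 ≈ 0.0066639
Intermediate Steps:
S = -3 (S = -½*6 = -3)
r(d) = 12*d (r(d) = 6*(2*d) = 12*d)
n = ⅓ (n = ⅔ + (⅓)*(-1) = ⅔ - ⅓ = ⅓ ≈ 0.33333)
Y(a) = -3 + a² + a/3 (Y(a) = (a² + a/3) - 3 = -3 + a² + a/3)
K(j, L) = 2/7
K(-6, Y(r(-5)))⁴ = (2/7)⁴ = 16/2401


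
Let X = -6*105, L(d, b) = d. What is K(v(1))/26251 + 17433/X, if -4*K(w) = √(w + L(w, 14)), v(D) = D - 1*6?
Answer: -1937/70 - I*√10/105004 ≈ -27.671 - 3.0116e-5*I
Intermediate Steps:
v(D) = -6 + D (v(D) = D - 6 = -6 + D)
K(w) = -√2*√w/4 (K(w) = -√(w + w)/4 = -√2*√w/4)
X = -630
K(v(1))/26251 + 17433/X = -√2*√(-6 + 1)/4/26251 + 17433/(-630) = -√2*√(-5)/4*(1/26251) + 17433*(-1/630) = -√2*I*√5/4*(1/26251) - 1937/70 = -I*√10/4*(1/26251) - 1937/70 = -I*√10/105004 - 1937/70 = -1937/70 - I*√10/105004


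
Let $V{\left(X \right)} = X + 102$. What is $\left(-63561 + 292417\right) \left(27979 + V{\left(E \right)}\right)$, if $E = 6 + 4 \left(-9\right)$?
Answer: $6419639656$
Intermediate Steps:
$E = -30$ ($E = 6 - 36 = -30$)
$V{\left(X \right)} = 102 + X$
$\left(-63561 + 292417\right) \left(27979 + V{\left(E \right)}\right) = \left(-63561 + 292417\right) \left(27979 + \left(102 - 30\right)\right) = 228856 \left(27979 + 72\right) = 228856 \cdot 28051 = 6419639656$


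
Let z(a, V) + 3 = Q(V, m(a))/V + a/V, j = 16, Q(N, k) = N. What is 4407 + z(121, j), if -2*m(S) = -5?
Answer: 70601/16 ≈ 4412.6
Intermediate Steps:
m(S) = 5/2 (m(S) = -½*(-5) = 5/2)
z(a, V) = -2 + a/V (z(a, V) = -3 + (V/V + a/V) = -3 + (1 + a/V) = -2 + a/V)
4407 + z(121, j) = 4407 + (-2 + 121/16) = 4407 + 89/16 = 70601/16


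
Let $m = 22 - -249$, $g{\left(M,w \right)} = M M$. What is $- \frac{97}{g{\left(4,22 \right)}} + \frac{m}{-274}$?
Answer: $- \frac{15457}{2192} \approx -7.0516$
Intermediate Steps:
$g{\left(M,w \right)} = M^{2}$
$m = 271$ ($m = 22 + 249 = 271$)
$- \frac{97}{g{\left(4,22 \right)}} + \frac{m}{-274} = - \frac{97}{4^{2}} + \frac{271}{-274} = - \frac{97}{16} + 271 \left(- \frac{1}{274}\right) = \left(-97\right) \frac{1}{16} - \frac{271}{274} = - \frac{97}{16} - \frac{271}{274} = - \frac{15457}{2192}$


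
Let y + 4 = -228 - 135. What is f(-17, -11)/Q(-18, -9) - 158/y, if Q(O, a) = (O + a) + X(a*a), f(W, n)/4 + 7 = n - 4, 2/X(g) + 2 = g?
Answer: 2888082/782077 ≈ 3.6928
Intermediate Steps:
X(g) = 2/(-2 + g)
f(W, n) = -44 + 4*n (f(W, n) = -28 + 4*(n - 4) = -28 + 4*(-4 + n) = -28 + (-16 + 4*n) = -44 + 4*n)
y = -367 (y = -4 + (-228 - 135) = -4 - 363 = -367)
Q(O, a) = O + a + 2/(-2 + a²) (Q(O, a) = (O + a) + 2/(-2 + a*a) = (O + a) + 2/(-2 + a²) = O + a + 2/(-2 + a²))
f(-17, -11)/Q(-18, -9) - 158/y = (-44 + 4*(-11))/(((2 + (-2 + (-9)²)*(-18 - 9))/(-2 + (-9)²))) - 158/(-367) = (-44 - 44)/(((2 + (-2 + 81)*(-27))/(-2 + 81))) - 158*(-1/367) = -88*79/(2 + 79*(-27)) + 158/367 = -88*79/(2 - 2133) + 158/367 = -88/((1/79)*(-2131)) + 158/367 = -88/(-2131/79) + 158/367 = -88*(-79/2131) + 158/367 = 6952/2131 + 158/367 = 2888082/782077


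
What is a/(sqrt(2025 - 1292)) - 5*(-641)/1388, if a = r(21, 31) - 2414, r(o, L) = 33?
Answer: 3205/1388 - 2381*sqrt(733)/733 ≈ -85.635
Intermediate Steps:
a = -2381 (a = 33 - 2414 = -2381)
a/(sqrt(2025 - 1292)) - 5*(-641)/1388 = -2381/sqrt(2025 - 1292) - 5*(-641)/1388 = -2381*sqrt(733)/733 + 3205*(1/1388) = -2381*sqrt(733)/733 + 3205/1388 = 3205/1388 - 2381*sqrt(733)/733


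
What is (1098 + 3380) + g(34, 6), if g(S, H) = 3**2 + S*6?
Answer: 4691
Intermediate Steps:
g(S, H) = 9 + 6*S
(1098 + 3380) + g(34, 6) = (1098 + 3380) + (9 + 6*34) = 4478 + (9 + 204) = 4478 + 213 = 4691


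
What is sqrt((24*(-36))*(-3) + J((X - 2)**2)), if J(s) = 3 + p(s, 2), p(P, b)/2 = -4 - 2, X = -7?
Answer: 3*sqrt(287) ≈ 50.823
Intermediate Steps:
p(P, b) = -12 (p(P, b) = 2*(-4 - 2) = 2*(-6) = -12)
J(s) = -9 (J(s) = 3 - 12 = -9)
sqrt((24*(-36))*(-3) + J((X - 2)**2)) = sqrt((24*(-36))*(-3) - 9) = sqrt(-864*(-3) - 9) = sqrt(2592 - 9) = sqrt(2583) = 3*sqrt(287)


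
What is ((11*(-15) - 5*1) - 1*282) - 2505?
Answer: -2957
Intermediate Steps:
((11*(-15) - 5*1) - 1*282) - 2505 = ((-165 - 5) - 282) - 2505 = (-170 - 282) - 2505 = -452 - 2505 = -2957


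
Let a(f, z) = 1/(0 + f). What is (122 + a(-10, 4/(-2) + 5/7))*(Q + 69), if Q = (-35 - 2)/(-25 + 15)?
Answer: 886213/100 ≈ 8862.1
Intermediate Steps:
a(f, z) = 1/f
Q = 37/10 (Q = -37/(-10) = -37*(-⅒) = 37/10 ≈ 3.7000)
(122 + a(-10, 4/(-2) + 5/7))*(Q + 69) = (122 + 1/(-10))*(37/10 + 69) = (122 - ⅒)*(727/10) = (1219/10)*(727/10) = 886213/100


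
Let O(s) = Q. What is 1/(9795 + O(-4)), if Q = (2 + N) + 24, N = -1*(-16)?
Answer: 1/9837 ≈ 0.00010166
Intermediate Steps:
N = 16
Q = 42 (Q = (2 + 16) + 24 = 18 + 24 = 42)
O(s) = 42
1/(9795 + O(-4)) = 1/(9795 + 42) = 1/9837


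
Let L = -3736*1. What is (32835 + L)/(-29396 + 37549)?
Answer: 29099/8153 ≈ 3.5691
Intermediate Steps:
L = -3736
(32835 + L)/(-29396 + 37549) = (32835 - 3736)/(-29396 + 37549) = 29099/8153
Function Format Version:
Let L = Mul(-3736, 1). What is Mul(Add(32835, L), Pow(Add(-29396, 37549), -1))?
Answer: Rational(29099, 8153) ≈ 3.5691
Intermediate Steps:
L = -3736
Mul(Add(32835, L), Pow(Add(-29396, 37549), -1)) = Mul(Add(32835, -3736), Pow(Add(-29396, 37549), -1)) = Mul(29099, Pow(8153, -1)) = Mul(29099, Rational(1, 8153)) = Rational(29099, 8153)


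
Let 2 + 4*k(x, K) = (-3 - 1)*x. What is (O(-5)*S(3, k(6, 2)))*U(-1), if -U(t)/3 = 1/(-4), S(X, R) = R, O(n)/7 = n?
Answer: 1365/8 ≈ 170.63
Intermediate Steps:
O(n) = 7*n
k(x, K) = -1/2 - x (k(x, K) = -1/2 + ((-3 - 1)*x)/4 = -1/2 + (-4*x)/4 = -1/2 - x)
U(t) = 3/4 (U(t) = -3/(-4) = -3*(-1/4) = 3/4)
(O(-5)*S(3, k(6, 2)))*U(-1) = ((7*(-5))*(-1/2 - 1*6))*(3/4) = -35*(-1/2 - 6)*(3/4) = -35*(-13/2)*(3/4) = (455/2)*(3/4) = 1365/8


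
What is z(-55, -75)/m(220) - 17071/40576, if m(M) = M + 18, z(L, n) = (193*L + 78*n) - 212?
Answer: -20022025/284032 ≈ -70.492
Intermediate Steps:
z(L, n) = -212 + 78*n + 193*L (z(L, n) = (78*n + 193*L) - 212 = -212 + 78*n + 193*L)
m(M) = 18 + M
z(-55, -75)/m(220) - 17071/40576 = (-212 + 78*(-75) + 193*(-55))/(18 + 220) - 17071/40576 = (-212 - 5850 - 10615)/238 - 17071*1/40576 = -16677*1/238 - 17071/40576 = -981/14 - 17071/40576 = -20022025/284032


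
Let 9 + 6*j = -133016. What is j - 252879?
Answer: -1650299/6 ≈ -2.7505e+5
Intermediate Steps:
j = -133025/6 (j = -3/2 + (⅙)*(-133016) = -3/2 - 66508/3 = -133025/6 ≈ -22171.)
j - 252879 = -133025/6 - 252879 = -1650299/6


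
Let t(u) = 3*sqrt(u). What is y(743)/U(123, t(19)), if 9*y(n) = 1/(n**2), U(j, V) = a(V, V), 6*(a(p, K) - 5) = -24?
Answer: 1/4968441 ≈ 2.0127e-7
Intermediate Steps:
a(p, K) = 1 (a(p, K) = 5 + (1/6)*(-24) = 5 - 4 = 1)
U(j, V) = 1
y(n) = 1/(9*n**2) (y(n) = 1/(9*(n**2)) = 1/(9*n**2))
y(743)/U(123, t(19)) = ((1/9)/743**2)/1 = ((1/9)*(1/552049))*1 = (1/4968441)*1 = 1/4968441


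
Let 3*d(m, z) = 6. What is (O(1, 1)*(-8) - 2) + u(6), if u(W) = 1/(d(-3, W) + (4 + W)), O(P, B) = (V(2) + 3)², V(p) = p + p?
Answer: -4727/12 ≈ -393.92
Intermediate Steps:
V(p) = 2*p
d(m, z) = 2 (d(m, z) = (⅓)*6 = 2)
O(P, B) = 49 (O(P, B) = (2*2 + 3)² = (4 + 3)² = 7² = 49)
u(W) = 1/(6 + W) (u(W) = 1/(2 + (4 + W)) = 1/(6 + W))
(O(1, 1)*(-8) - 2) + u(6) = (49*(-8) - 2) + 1/(6 + 6) = (-392 - 2) + 1/12 = -394 + 1/12 = -4727/12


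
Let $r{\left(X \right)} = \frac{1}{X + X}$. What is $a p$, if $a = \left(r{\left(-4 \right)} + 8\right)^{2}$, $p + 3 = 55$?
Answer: $\frac{51597}{16} \approx 3224.8$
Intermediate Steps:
$p = 52$ ($p = -3 + 55 = 52$)
$r{\left(X \right)} = \frac{1}{2 X}$
$a = \frac{3969}{64}$ ($a = \left(\frac{1}{2 \left(-4\right)} + 8\right)^{2} = \left(\frac{1}{2} \left(- \frac{1}{4}\right) + 8\right)^{2} = \left(- \frac{1}{8} + 8\right)^{2} = \left(\frac{63}{8}\right)^{2} = \frac{3969}{64} \approx 62.016$)
$a p = \frac{3969}{64} \cdot 52 = \frac{51597}{16}$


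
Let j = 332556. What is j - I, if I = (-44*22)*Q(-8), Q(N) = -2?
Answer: 330620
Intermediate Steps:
I = 1936 (I = -44*22*(-2) = -968*(-2) = 1936)
j - I = 332556 - 1*1936 = 332556 - 1936 = 330620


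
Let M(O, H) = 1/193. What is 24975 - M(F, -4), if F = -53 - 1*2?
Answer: 4820174/193 ≈ 24975.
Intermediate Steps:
F = -55 (F = -53 - 2 = -55)
M(O, H) = 1/193
24975 - M(F, -4) = 24975 - 1*1/193 = 24975 - 1/193 = 4820174/193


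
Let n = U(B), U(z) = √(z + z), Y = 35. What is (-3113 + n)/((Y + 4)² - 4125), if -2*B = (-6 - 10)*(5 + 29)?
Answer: 3113/2604 - √34/651 ≈ 1.1865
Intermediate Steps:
B = 272 (B = -(-6 - 10)*(5 + 29)/2 = -(-8)*34 = -½*(-544) = 272)
U(z) = √2*√z (U(z) = √(2*z) = √2*√z)
n = 4*√34 (n = √2*√272 = √2*(4*√17) = 4*√34 ≈ 23.324)
(-3113 + n)/((Y + 4)² - 4125) = (-3113 + 4*√34)/((35 + 4)² - 4125) = (-3113 + 4*√34)/(39² - 4125) = (-3113 + 4*√34)/(1521 - 4125) = (-3113 + 4*√34)/(-2604) = (-3113 + 4*√34)*(-1/2604) = 3113/2604 - √34/651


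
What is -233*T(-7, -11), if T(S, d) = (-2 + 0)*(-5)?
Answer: -2330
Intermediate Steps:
T(S, d) = 10 (T(S, d) = -2*(-5) = 10)
-233*T(-7, -11) = -233*10 = -2330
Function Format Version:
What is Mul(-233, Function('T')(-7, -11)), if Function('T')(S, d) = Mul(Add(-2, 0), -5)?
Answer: -2330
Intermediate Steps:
Function('T')(S, d) = 10 (Function('T')(S, d) = Mul(-2, -5) = 10)
Mul(-233, Function('T')(-7, -11)) = Mul(-233, 10) = -2330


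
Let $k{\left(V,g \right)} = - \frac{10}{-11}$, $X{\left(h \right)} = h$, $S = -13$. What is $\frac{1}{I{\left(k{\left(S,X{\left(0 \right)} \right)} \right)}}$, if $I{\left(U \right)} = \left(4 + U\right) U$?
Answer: $\frac{121}{540} \approx 0.22407$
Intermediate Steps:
$k{\left(V,g \right)} = \frac{10}{11}$ ($k{\left(V,g \right)} = \left(-10\right) \left(- \frac{1}{11}\right) = \frac{10}{11}$)
$I{\left(U \right)} = U \left(4 + U\right)$
$\frac{1}{I{\left(k{\left(S,X{\left(0 \right)} \right)} \right)}} = \frac{1}{\frac{10}{11} \left(4 + \frac{10}{11}\right)} = \frac{1}{\frac{10}{11} \cdot \frac{54}{11}} = \frac{1}{\frac{540}{121}} = \frac{121}{540}$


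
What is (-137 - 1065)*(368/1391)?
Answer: -442336/1391 ≈ -318.00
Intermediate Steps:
(-137 - 1065)*(368/1391) = -442336/1391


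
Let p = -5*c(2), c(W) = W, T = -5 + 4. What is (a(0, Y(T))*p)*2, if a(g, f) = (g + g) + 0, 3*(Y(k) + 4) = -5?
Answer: 0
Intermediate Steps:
T = -1
Y(k) = -17/3 (Y(k) = -4 + (⅓)*(-5) = -4 - 5/3 = -17/3)
a(g, f) = 2*g (a(g, f) = 2*g + 0 = 2*g)
p = -10 (p = -5*2 = -10)
(a(0, Y(T))*p)*2 = ((2*0)*(-10))*2 = (0*(-10))*2 = 0*2 = 0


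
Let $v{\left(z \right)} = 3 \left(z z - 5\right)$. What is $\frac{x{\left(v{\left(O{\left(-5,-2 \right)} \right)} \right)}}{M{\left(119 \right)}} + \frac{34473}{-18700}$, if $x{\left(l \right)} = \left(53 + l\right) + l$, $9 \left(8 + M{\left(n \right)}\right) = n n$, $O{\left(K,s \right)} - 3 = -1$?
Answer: $- \frac{477779997}{263464300} \approx -1.8135$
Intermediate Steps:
$O{\left(K,s \right)} = 2$ ($O{\left(K,s \right)} = 3 - 1 = 2$)
$M{\left(n \right)} = -8 + \frac{n^{2}}{9}$ ($M{\left(n \right)} = -8 + \frac{n n}{9} = -8 + \frac{n^{2}}{9}$)
$v{\left(z \right)} = -15 + 3 z^{2}$ ($v{\left(z \right)} = 3 \left(z^{2} - 5\right) = 3 \left(-5 + z^{2}\right) = -15 + 3 z^{2}$)
$x{\left(l \right)} = 53 + 2 l$
$\frac{x{\left(v{\left(O{\left(-5,-2 \right)} \right)} \right)}}{M{\left(119 \right)}} + \frac{34473}{-18700} = \frac{53 + 2 \left(-15 + 3 \cdot 2^{2}\right)}{-8 + \frac{119^{2}}{9}} + \frac{34473}{-18700} = \frac{53 + 2 \left(-15 + 3 \cdot 4\right)}{-8 + \frac{1}{9} \cdot 14161} + 34473 \left(- \frac{1}{18700}\right) = \frac{53 + 2 \left(-15 + 12\right)}{-8 + \frac{14161}{9}} - \frac{34473}{18700} = \frac{53 + 2 \left(-3\right)}{\frac{14089}{9}} - \frac{34473}{18700} = \left(53 - 6\right) \frac{9}{14089} - \frac{34473}{18700} = 47 \cdot \frac{9}{14089} - \frac{34473}{18700} = \frac{423}{14089} - \frac{34473}{18700} = - \frac{477779997}{263464300}$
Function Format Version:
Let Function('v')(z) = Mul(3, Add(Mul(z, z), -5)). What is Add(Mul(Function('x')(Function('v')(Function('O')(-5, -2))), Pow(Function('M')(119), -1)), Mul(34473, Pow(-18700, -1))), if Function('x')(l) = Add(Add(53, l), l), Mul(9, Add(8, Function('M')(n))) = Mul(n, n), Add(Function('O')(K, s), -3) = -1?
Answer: Rational(-477779997, 263464300) ≈ -1.8135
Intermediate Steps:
Function('O')(K, s) = 2 (Function('O')(K, s) = Add(3, -1) = 2)
Function('M')(n) = Add(-8, Mul(Rational(1, 9), Pow(n, 2))) (Function('M')(n) = Add(-8, Mul(Rational(1, 9), Mul(n, n))) = Add(-8, Mul(Rational(1, 9), Pow(n, 2))))
Function('v')(z) = Add(-15, Mul(3, Pow(z, 2))) (Function('v')(z) = Mul(3, Add(Pow(z, 2), -5)) = Mul(3, Add(-5, Pow(z, 2))) = Add(-15, Mul(3, Pow(z, 2))))
Function('x')(l) = Add(53, Mul(2, l))
Add(Mul(Function('x')(Function('v')(Function('O')(-5, -2))), Pow(Function('M')(119), -1)), Mul(34473, Pow(-18700, -1))) = Add(Mul(Add(53, Mul(2, Add(-15, Mul(3, Pow(2, 2))))), Pow(Add(-8, Mul(Rational(1, 9), Pow(119, 2))), -1)), Mul(34473, Pow(-18700, -1))) = Add(Mul(Add(53, Mul(2, Add(-15, Mul(3, 4)))), Pow(Add(-8, Mul(Rational(1, 9), 14161)), -1)), Mul(34473, Rational(-1, 18700))) = Add(Mul(Add(53, Mul(2, Add(-15, 12))), Pow(Add(-8, Rational(14161, 9)), -1)), Rational(-34473, 18700)) = Add(Mul(Add(53, Mul(2, -3)), Pow(Rational(14089, 9), -1)), Rational(-34473, 18700)) = Add(Mul(Add(53, -6), Rational(9, 14089)), Rational(-34473, 18700)) = Add(Mul(47, Rational(9, 14089)), Rational(-34473, 18700)) = Add(Rational(423, 14089), Rational(-34473, 18700)) = Rational(-477779997, 263464300)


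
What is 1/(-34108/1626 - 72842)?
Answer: -813/59237600 ≈ -1.3724e-5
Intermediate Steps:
1/(-34108/1626 - 72842) = 1/(-34108*1/1626 - 72842) = 1/(-17054/813 - 72842) = 1/(-59237600/813) = -813/59237600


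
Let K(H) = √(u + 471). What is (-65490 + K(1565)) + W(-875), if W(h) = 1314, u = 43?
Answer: -64176 + √514 ≈ -64153.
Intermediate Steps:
K(H) = √514 (K(H) = √(43 + 471) = √514)
(-65490 + K(1565)) + W(-875) = (-65490 + √514) + 1314 = -64176 + √514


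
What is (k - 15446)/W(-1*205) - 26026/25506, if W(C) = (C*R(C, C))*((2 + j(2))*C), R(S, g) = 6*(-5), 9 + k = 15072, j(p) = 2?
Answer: -1682555759/1649061000 ≈ -1.0203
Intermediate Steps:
k = 15063 (k = -9 + 15072 = 15063)
R(S, g) = -30
W(C) = -120*C² (W(C) = (C*(-30))*((2 + 2)*C) = (-30*C)*(4*C) = -120*C²)
(k - 15446)/W(-1*205) - 26026/25506 = (15063 - 15446)/((-120*(-1*205)²)) - 26026/25506 = -383/((-120*(-205)²)) - 26026*1/25506 = -383/((-120*42025)) - 1001/981 = -383/(-5043000) - 1001/981 = -383*(-1/5043000) - 1001/981 = 383/5043000 - 1001/981 = -1682555759/1649061000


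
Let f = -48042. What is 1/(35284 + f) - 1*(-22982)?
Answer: 293204355/12758 ≈ 22982.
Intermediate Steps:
1/(35284 + f) - 1*(-22982) = 1/(35284 - 48042) - 1*(-22982) = 1/(-12758) + 22982 = -1/12758 + 22982 = 293204355/12758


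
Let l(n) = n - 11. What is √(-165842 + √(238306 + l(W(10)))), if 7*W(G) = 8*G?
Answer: √(-8126258 + 7*√11677015)/7 ≈ 406.64*I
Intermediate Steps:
W(G) = 8*G/7 (W(G) = (8*G)/7 = 8*G/7)
l(n) = -11 + n
√(-165842 + √(238306 + l(W(10)))) = √(-165842 + √(238306 + (-11 + (8/7)*10))) = √(-165842 + √(238306 + (-11 + 80/7))) = √(-165842 + √(238306 + 3/7)) = √(-165842 + √(1668145/7)) = √(-165842 + √11677015/7)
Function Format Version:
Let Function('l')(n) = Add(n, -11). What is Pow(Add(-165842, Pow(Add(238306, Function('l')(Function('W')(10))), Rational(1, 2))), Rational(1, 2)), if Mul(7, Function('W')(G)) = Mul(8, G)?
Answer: Mul(Rational(1, 7), Pow(Add(-8126258, Mul(7, Pow(11677015, Rational(1, 2)))), Rational(1, 2))) ≈ Mul(406.64, I)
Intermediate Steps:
Function('W')(G) = Mul(Rational(8, 7), G) (Function('W')(G) = Mul(Rational(1, 7), Mul(8, G)) = Mul(Rational(8, 7), G))
Function('l')(n) = Add(-11, n)
Pow(Add(-165842, Pow(Add(238306, Function('l')(Function('W')(10))), Rational(1, 2))), Rational(1, 2)) = Pow(Add(-165842, Pow(Add(238306, Add(-11, Mul(Rational(8, 7), 10))), Rational(1, 2))), Rational(1, 2)) = Pow(Add(-165842, Pow(Add(238306, Add(-11, Rational(80, 7))), Rational(1, 2))), Rational(1, 2)) = Pow(Add(-165842, Pow(Add(238306, Rational(3, 7)), Rational(1, 2))), Rational(1, 2)) = Pow(Add(-165842, Pow(Rational(1668145, 7), Rational(1, 2))), Rational(1, 2)) = Pow(Add(-165842, Mul(Rational(1, 7), Pow(11677015, Rational(1, 2)))), Rational(1, 2))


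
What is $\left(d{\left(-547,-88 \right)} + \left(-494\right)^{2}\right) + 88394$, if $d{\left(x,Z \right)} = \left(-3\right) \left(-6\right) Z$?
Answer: $330846$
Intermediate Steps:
$d{\left(x,Z \right)} = 18 Z$
$\left(d{\left(-547,-88 \right)} + \left(-494\right)^{2}\right) + 88394 = \left(18 \left(-88\right) + \left(-494\right)^{2}\right) + 88394 = \left(-1584 + 244036\right) + 88394 = 242452 + 88394 = 330846$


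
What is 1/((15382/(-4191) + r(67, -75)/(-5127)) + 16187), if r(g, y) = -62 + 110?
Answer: 7162419/115911721459 ≈ 6.1792e-5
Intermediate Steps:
r(g, y) = 48
1/((15382/(-4191) + r(67, -75)/(-5127)) + 16187) = 1/((15382/(-4191) + 48/(-5127)) + 16187) = 1/((15382*(-1/4191) + 48*(-1/5127)) + 16187) = 1/((-15382/4191 - 16/1709) + 16187) = 1/(-26354894/7162419 + 16187) = 1/(115911721459/7162419) = 7162419/115911721459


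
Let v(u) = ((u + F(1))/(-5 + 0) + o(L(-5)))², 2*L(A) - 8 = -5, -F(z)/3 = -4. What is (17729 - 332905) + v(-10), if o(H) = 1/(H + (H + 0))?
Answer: -70914599/225 ≈ -3.1518e+5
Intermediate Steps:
F(z) = 12 (F(z) = -3*(-4) = 12)
L(A) = 3/2 (L(A) = 4 + (½)*(-5) = 4 - 5/2 = 3/2)
o(H) = 1/(2*H) (o(H) = 1/(H + H) = 1/(2*H))
v(u) = (-31/15 - u/5)² (v(u) = ((u + 12)/(-5 + 0) + 1/(2*(3/2)))² = ((12 + u)/(-5) + (½)*(⅔))² = ((12 + u)*(-⅕) + ⅓)² = ((-12/5 - u/5) + ⅓)² = (-31/15 - u/5)²)
(17729 - 332905) + v(-10) = (17729 - 332905) + (31 + 3*(-10))²/225 = -315176 + (31 - 30)²/225 = -315176 + (1/225)*1² = -315176 + (1/225)*1 = -315176 + 1/225 = -70914599/225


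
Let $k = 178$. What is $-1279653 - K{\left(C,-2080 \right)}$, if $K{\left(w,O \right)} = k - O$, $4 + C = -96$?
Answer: $-1281911$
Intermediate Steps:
$C = -100$ ($C = -4 - 96 = -100$)
$K{\left(w,O \right)} = 178 - O$
$-1279653 - K{\left(C,-2080 \right)} = -1279653 - \left(178 - -2080\right) = -1279653 - \left(178 + 2080\right) = -1279653 - 2258 = -1281911$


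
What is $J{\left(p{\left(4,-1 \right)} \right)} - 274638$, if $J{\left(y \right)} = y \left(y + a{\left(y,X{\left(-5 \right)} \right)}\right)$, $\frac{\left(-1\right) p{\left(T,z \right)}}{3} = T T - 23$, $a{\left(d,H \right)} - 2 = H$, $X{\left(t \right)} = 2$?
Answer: $-274113$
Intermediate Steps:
$a{\left(d,H \right)} = 2 + H$
$p{\left(T,z \right)} = 69 - 3 T^{2}$ ($p{\left(T,z \right)} = - 3 \left(T T - 23\right) = - 3 \left(T^{2} - 23\right) = - 3 \left(-23 + T^{2}\right) = 69 - 3 T^{2}$)
$J{\left(y \right)} = y \left(4 + y\right)$ ($J{\left(y \right)} = y \left(y + \left(2 + 2\right)\right) = y \left(y + 4\right) = y \left(4 + y\right)$)
$J{\left(p{\left(4,-1 \right)} \right)} - 274638 = \left(69 - 3 \cdot 4^{2}\right) \left(4 + \left(69 - 3 \cdot 4^{2}\right)\right) - 274638 = \left(69 - 48\right) \left(4 + \left(69 - 48\right)\right) - 274638 = 21 \left(4 + 21\right) - 274638 = 21 \cdot 25 - 274638 = 525 - 274638 = -274113$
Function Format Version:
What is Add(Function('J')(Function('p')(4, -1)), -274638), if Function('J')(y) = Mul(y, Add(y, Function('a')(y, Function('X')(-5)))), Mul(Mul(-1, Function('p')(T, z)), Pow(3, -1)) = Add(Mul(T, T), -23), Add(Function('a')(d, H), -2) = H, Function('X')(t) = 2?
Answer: -274113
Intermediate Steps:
Function('a')(d, H) = Add(2, H)
Function('p')(T, z) = Add(69, Mul(-3, Pow(T, 2))) (Function('p')(T, z) = Mul(-3, Add(Mul(T, T), -23)) = Mul(-3, Add(Pow(T, 2), -23)) = Mul(-3, Add(-23, Pow(T, 2))) = Add(69, Mul(-3, Pow(T, 2))))
Function('J')(y) = Mul(y, Add(4, y)) (Function('J')(y) = Mul(y, Add(y, Add(2, 2))) = Mul(y, Add(y, 4)) = Mul(y, Add(4, y)))
Add(Function('J')(Function('p')(4, -1)), -274638) = Add(Mul(Add(69, Mul(-3, Pow(4, 2))), Add(4, Add(69, Mul(-3, Pow(4, 2))))), -274638) = Add(Mul(Add(69, Mul(-3, 16)), Add(4, Add(69, Mul(-3, 16)))), -274638) = Add(Mul(Add(69, -48), Add(4, Add(69, -48))), -274638) = Add(Mul(21, Add(4, 21)), -274638) = Add(Mul(21, 25), -274638) = Add(525, -274638) = -274113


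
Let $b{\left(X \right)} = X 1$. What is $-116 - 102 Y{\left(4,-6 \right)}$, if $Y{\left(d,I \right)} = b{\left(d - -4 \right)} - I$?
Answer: $-1544$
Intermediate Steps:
$b{\left(X \right)} = X$
$Y{\left(d,I \right)} = 4 + d - I$ ($Y{\left(d,I \right)} = \left(d - -4\right) - I = \left(d + 4\right) - I = \left(4 + d\right) - I = 4 + d - I$)
$-116 - 102 Y{\left(4,-6 \right)} = -116 - 102 \left(4 + 4 - -6\right) = -116 - 102 \left(4 + 4 + 6\right) = -116 - 1428 = -1544$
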